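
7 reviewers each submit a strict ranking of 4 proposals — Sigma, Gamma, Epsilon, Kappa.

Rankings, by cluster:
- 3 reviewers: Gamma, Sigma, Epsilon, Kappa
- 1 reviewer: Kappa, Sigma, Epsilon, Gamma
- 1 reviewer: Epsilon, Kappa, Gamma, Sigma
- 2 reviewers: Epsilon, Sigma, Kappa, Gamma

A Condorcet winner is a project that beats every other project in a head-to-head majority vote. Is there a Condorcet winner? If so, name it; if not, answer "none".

none

Pairwise majorities:
Sigma vs Gamma: Gamma, 4–3.
Sigma–Epsilon: Sigma 4–3.
Sigma–Kappa: Sigma 5–2.
Gamma–Epsilon: Epsilon 4–3.
Gamma vs Kappa: Kappa wins 4–3.
Epsilon–Kappa: Epsilon 6–1.
No project is unbeaten: Sigma loses to Gamma; Gamma loses to Epsilon; Epsilon loses to Sigma; Kappa loses to Sigma. In particular Sigma → Epsilon → Gamma → Sigma is a majority cycle — no Condorcet winner exists.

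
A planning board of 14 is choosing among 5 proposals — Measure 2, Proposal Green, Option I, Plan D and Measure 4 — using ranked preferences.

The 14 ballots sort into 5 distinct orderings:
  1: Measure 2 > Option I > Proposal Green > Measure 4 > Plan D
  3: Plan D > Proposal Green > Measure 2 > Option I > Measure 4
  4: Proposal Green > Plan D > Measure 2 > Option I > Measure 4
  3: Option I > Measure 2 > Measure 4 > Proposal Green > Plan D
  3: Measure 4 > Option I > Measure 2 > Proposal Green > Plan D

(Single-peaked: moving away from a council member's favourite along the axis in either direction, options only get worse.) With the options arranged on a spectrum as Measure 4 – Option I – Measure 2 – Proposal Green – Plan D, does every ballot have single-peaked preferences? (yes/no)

Axis positions: Measure 4=1, Option I=2, Measure 2=3, Proposal Green=4, Plan D=5.
Faction 1 (peak Measure 2 at position 3): ranking walks positions 3-2-4-1-5, expanding outward from the peak — single-peaked.
Faction 2 (peak Plan D at position 5): ranking walks positions 5-4-3-2-1, expanding outward from the peak — single-peaked.
Faction 3 (peak Proposal Green at position 4): ranking walks positions 4-5-3-2-1, expanding outward from the peak — single-peaked.
Faction 4 (peak Option I at position 2): ranking walks positions 2-3-1-4-5, expanding outward from the peak — single-peaked.
Faction 5 (peak Measure 4 at position 1): ranking walks positions 1-2-3-4-5, expanding outward from the peak — single-peaked.
Every ranking is single-peaked on this axis.

yes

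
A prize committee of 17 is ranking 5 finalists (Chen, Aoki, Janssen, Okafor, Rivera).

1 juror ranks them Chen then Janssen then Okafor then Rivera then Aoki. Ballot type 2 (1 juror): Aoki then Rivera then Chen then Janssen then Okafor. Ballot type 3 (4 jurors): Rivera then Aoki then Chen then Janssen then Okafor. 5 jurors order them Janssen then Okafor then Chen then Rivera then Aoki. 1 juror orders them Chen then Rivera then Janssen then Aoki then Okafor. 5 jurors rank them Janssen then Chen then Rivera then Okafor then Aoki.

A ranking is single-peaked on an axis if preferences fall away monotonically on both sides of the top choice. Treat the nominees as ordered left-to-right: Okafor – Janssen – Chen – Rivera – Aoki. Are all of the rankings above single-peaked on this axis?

Axis positions: Okafor=1, Janssen=2, Chen=3, Rivera=4, Aoki=5.
Ballot type 1 (peak Chen at position 3): ranking walks positions 3-2-1-4-5, expanding outward from the peak — single-peaked.
Ballot type 2 (peak Aoki at position 5): ranking walks positions 5-4-3-2-1, expanding outward from the peak — single-peaked.
Ballot type 3 (peak Rivera at position 4): ranking walks positions 4-5-3-2-1, expanding outward from the peak — single-peaked.
Ballot type 4 (peak Janssen at position 2): ranking walks positions 2-1-3-4-5, expanding outward from the peak — single-peaked.
Ballot type 5 (peak Chen at position 3): ranking walks positions 3-4-2-5-1, expanding outward from the peak — single-peaked.
Ballot type 6 (peak Janssen at position 2): ranking walks positions 2-3-4-1-5, expanding outward from the peak — single-peaked.
Every ranking is single-peaked on this axis.

yes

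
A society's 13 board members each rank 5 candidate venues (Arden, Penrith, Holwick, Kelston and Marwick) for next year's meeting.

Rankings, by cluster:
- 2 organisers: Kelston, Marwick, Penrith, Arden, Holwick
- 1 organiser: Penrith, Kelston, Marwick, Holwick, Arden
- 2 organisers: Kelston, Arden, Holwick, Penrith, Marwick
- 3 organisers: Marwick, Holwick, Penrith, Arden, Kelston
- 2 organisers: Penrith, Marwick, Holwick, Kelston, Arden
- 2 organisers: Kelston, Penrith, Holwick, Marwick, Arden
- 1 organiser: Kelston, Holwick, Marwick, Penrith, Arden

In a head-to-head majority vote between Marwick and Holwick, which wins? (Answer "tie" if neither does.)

Ballots ranking Marwick above Holwick: 2 + 1 + 3 + 2 = 8.
Ballots ranking Holwick above Marwick: 13 − 8 = 5.
Marwick wins the head-to-head 8–5.

Marwick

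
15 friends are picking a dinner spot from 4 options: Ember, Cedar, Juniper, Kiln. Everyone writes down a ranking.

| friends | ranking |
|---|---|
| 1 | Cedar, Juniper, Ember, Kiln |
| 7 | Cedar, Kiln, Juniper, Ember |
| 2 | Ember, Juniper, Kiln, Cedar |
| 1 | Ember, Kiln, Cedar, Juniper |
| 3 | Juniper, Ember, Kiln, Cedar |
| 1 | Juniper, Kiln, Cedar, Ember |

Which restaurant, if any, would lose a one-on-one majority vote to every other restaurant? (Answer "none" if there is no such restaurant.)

Pairwise majorities:
Ember vs Cedar: 2+1+3 = 6 for Ember, 9 for Cedar — Cedar by 9–6.
Ember vs Juniper: 3 to 12, Juniper.
Ember vs Kiln: 1+2+1+3 = 7 for Ember, 8 for Kiln — Kiln by 8–7.
Cedar vs Juniper: Cedar is ranked higher on 1+7+1 = 9 ballots, Juniper on 6. Cedar wins 9–6.
Cedar vs Kiln: Cedar wins 8–7.
Juniper vs Kiln: Juniper is ranked higher on 1+2+3+1 = 7 ballots, Kiln on 8. Kiln wins 8–7.
Only Ember has no wins; Ember is the Condorcet loser.

Ember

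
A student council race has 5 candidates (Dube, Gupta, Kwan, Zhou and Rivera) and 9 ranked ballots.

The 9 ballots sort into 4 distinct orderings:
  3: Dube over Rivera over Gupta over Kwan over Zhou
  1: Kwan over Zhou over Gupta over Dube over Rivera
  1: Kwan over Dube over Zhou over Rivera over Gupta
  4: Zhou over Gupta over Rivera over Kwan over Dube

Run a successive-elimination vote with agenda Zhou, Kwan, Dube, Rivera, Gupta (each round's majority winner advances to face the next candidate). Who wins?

Gupta

Round 1: Zhou vs Kwan — 4–5, Kwan advances.
Round 2: Kwan vs Dube — 6–3, Kwan advances.
Round 3: Kwan vs Rivera — 2–7, Rivera advances.
Round 4: Rivera vs Gupta — 4–5, Gupta advances.
Gupta survives the agenda.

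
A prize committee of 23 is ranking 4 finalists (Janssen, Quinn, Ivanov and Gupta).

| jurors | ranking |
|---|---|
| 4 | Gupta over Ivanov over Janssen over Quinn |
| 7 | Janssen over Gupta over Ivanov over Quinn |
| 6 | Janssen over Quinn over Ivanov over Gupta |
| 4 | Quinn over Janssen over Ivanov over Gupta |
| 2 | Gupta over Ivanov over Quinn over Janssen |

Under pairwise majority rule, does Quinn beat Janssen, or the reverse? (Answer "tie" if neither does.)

Janssen

Ballots ranking Quinn above Janssen: 4 + 2 = 6.
Ballots ranking Janssen above Quinn: 23 − 6 = 17.
Janssen wins the head-to-head 17–6.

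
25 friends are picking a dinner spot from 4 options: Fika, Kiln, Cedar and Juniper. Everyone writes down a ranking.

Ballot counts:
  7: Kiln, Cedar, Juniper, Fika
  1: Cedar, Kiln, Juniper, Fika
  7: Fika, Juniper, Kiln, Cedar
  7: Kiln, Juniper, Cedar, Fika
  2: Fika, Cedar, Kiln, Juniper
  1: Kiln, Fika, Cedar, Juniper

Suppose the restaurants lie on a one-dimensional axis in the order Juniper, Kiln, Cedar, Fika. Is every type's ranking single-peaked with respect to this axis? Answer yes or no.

no

Axis positions: Juniper=1, Kiln=2, Cedar=3, Fika=4.
Type 1 (peak Kiln at position 2): ranking walks positions 2-3-1-4, expanding outward from the peak — single-peaked.
Type 2 (peak Cedar at position 3): ranking walks positions 3-2-1-4, expanding outward from the peak — single-peaked.
Type 3: ranking walks positions 4-1-2-3; Juniper is ranked above Cedar even though Cedar lies between Juniper and the peak Fika on the axis — preferences dip and rise again. Not single-peaked.
Type 4 (peak Kiln at position 2): ranking walks positions 2-1-3-4, expanding outward from the peak — single-peaked.
Type 5 (peak Fika at position 4): ranking walks positions 4-3-2-1, expanding outward from the peak — single-peaked.
Type 6: ranking walks positions 2-4-3-1; Fika is ranked above Cedar even though Cedar lies between Fika and the peak Kiln on the axis — preferences dip and rise again. Not single-peaked.
Type 3 violates single-peakedness, so the profile is not single-peaked on this axis.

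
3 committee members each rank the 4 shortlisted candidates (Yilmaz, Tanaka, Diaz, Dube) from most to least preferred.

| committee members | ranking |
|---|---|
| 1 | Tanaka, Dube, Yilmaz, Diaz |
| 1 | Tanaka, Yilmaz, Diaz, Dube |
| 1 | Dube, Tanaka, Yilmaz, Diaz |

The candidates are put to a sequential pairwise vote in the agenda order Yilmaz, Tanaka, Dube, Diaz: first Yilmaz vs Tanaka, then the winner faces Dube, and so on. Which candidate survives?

Tanaka

Round 1: Yilmaz vs Tanaka — 0–3, Tanaka advances.
Round 2: Tanaka vs Dube — 2–1, Tanaka advances.
Round 3: Tanaka vs Diaz — 3–0, Tanaka advances.
Tanaka survives the agenda.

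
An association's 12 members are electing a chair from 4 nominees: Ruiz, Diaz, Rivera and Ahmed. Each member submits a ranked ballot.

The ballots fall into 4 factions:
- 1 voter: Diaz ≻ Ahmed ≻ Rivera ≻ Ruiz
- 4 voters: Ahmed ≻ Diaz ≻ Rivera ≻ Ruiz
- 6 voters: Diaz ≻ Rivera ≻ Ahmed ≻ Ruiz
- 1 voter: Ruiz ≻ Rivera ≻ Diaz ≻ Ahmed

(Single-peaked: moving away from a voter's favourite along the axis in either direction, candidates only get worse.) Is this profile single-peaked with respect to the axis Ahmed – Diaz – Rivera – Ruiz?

yes

Axis positions: Ahmed=1, Diaz=2, Rivera=3, Ruiz=4.
Faction 1 (peak Diaz at position 2): ranking walks positions 2-1-3-4, expanding outward from the peak — single-peaked.
Faction 2 (peak Ahmed at position 1): ranking walks positions 1-2-3-4, expanding outward from the peak — single-peaked.
Faction 3 (peak Diaz at position 2): ranking walks positions 2-3-1-4, expanding outward from the peak — single-peaked.
Faction 4 (peak Ruiz at position 4): ranking walks positions 4-3-2-1, expanding outward from the peak — single-peaked.
Every ranking is single-peaked on this axis.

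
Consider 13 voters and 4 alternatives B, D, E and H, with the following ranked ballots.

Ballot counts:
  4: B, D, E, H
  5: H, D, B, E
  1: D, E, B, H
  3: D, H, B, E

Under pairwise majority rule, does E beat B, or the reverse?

B

Ballots ranking E above B: 1.
Ballots ranking B above E: 13 − 1 = 12.
B wins the head-to-head 12–1.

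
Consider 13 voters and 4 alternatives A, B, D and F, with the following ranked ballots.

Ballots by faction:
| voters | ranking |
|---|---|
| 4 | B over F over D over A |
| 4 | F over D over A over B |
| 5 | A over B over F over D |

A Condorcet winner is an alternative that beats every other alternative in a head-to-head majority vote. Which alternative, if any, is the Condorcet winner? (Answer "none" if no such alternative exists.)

none

Pairwise majorities:
A vs B: A, 9–4.
A vs D: D wins 8–5.
A vs F: F wins 8–5.
B vs D: B wins 9–4.
B–F: B 9–4.
D vs F: F, 13–0.
Each alternative drops at least one matchup (A loses to D; B loses to A; D loses to B; F loses to B); the cycle A beats B beats D beats A rules out a Condorcet winner.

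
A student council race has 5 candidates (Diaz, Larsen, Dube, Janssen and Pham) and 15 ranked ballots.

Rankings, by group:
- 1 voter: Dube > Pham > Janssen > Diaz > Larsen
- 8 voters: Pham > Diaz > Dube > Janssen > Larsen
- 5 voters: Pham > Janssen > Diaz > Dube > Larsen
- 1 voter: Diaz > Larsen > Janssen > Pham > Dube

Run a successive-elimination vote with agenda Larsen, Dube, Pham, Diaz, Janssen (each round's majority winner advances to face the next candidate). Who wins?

Round 1: Larsen vs Dube — 1–14, Dube advances.
Round 2: Dube vs Pham — 1–14, Pham advances.
Round 3: Pham vs Diaz — 14–1, Pham advances.
Round 4: Pham vs Janssen — 14–1, Pham advances.
The agenda winner is Pham.

Pham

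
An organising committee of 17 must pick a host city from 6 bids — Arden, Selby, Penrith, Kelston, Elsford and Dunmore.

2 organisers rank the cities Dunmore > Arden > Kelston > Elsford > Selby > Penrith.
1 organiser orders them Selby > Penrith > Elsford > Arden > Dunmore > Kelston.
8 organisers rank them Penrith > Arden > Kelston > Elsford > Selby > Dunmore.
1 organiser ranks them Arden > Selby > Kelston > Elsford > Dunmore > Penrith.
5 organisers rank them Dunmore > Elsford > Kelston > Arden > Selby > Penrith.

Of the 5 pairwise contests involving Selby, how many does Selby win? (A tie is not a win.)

2

Selby against each rival (17 organisers):
Selby vs Arden: 1 to 16, Arden.
Selby vs Penrith: 9 to 8, Selby.
Selby–Kelston: Kelston 15–2.
Selby vs Elsford: 2 to 15, Elsford.
Selby vs Dunmore: Selby is ranked higher on 1+8+1 = 10 ballots, Dunmore on 7. Selby wins 10–7.
Selby beats Penrith, Dunmore; loses to Arden, Kelston, Elsford — 2 pairwise wins.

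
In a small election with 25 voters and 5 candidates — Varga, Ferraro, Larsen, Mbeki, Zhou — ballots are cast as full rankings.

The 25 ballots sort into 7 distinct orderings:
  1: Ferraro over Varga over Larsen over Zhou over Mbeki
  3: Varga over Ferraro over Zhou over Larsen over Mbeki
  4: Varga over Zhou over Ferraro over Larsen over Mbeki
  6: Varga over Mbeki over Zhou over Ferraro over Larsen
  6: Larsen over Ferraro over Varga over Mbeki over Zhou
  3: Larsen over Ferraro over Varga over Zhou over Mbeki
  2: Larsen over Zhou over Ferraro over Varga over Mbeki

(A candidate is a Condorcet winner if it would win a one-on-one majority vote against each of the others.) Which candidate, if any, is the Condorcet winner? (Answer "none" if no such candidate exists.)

Pairwise majorities:
Varga vs Ferraro: 3+4+6 = 13 for Varga, 12 for Ferraro — Varga by 13–12.
Varga vs Larsen: 1+3+4+6 = 14 for Varga, 11 for Larsen — Varga by 14–11.
Varga vs Mbeki: 25 to 0, Varga.
Varga vs Zhou: 23 to 2, Varga.
Ferraro vs Larsen: Ferraro is ranked higher on 1+3+4+6 = 14 ballots, Larsen on 11. Ferraro wins 14–11.
Ferraro vs Mbeki: Ferraro is ranked higher on 1+3+4+6+3+2 = 19 ballots, Mbeki on 6. Ferraro wins 19–6.
Ferraro vs Zhou: Ferraro preferred on 1+3+6+3 = 13 ballots; Ferraro wins 13–12.
Larsen vs Mbeki: Larsen is ranked higher on 1+3+4+6+3+2 = 19 ballots, Mbeki on 6. Larsen wins 19–6.
Larsen vs Zhou: 12 to 13, Zhou.
Mbeki vs Zhou: 6+6 = 12 for Mbeki, 13 for Zhou — Zhou by 13–12.
Varga wins every pairwise contest, so Varga is the Condorcet winner.

Varga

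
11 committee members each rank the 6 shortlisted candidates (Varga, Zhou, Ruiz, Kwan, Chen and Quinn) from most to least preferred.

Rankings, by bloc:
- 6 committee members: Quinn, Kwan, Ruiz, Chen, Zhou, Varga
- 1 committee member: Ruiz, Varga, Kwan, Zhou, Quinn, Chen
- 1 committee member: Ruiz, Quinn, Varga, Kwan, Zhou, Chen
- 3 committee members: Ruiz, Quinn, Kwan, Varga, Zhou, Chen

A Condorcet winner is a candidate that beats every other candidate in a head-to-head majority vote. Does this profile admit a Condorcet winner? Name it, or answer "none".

Quinn

Pairwise majorities:
Varga vs Zhou: Varga is ranked higher on 1+1+3 = 5 ballots, Zhou on 6. Zhou wins 6–5.
Varga vs Ruiz: Ruiz wins 11–0.
Varga vs Kwan: Kwan, 9–2.
Varga–Chen: Chen 6–5.
Varga vs Quinn: 1 for Varga, 10 for Quinn — Quinn by 10–1.
Zhou–Ruiz: Ruiz 11–0.
Zhou vs Kwan: Zhou is ranked higher on 0 ballots, Kwan on 11. Kwan wins 11–0.
Zhou vs Chen: Zhou is ranked higher on 1+1+3 = 5 ballots, Chen on 6. Chen wins 6–5.
Zhou vs Quinn: 1 for Zhou, 10 for Quinn — Quinn by 10–1.
Ruiz vs Kwan: 5 to 6, Kwan.
Ruiz–Chen: Ruiz 11–0.
Ruiz vs Quinn: 1+1+3 = 5 for Ruiz, 6 for Quinn — Quinn by 6–5.
Kwan vs Chen: Kwan is ranked higher on 6+1+1+3 = 11 ballots, Chen on 0. Kwan wins 11–0.
Kwan vs Quinn: Quinn, 10–1.
Chen vs Quinn: Chen preferred on 0 ballots; Quinn wins 11–0.
Only Quinn has no losses; Quinn is the Condorcet winner.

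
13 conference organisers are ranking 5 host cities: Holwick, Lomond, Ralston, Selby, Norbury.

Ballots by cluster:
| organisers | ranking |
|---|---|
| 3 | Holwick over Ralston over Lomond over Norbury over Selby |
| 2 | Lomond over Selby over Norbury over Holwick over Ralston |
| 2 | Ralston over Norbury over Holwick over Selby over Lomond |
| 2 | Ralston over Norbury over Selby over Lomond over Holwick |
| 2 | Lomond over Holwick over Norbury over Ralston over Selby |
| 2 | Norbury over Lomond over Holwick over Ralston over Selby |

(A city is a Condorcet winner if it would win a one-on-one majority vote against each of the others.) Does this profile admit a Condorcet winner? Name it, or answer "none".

Pairwise majorities:
Holwick vs Lomond: Holwick preferred on 3+2 = 5 ballots; Lomond wins 8–5.
Holwick vs Ralston: Holwick preferred on 3+2+2+2 = 9 ballots; Holwick wins 9–4.
Holwick vs Selby: 3+2+2+2 = 9 for Holwick, 4 for Selby — Holwick by 9–4.
Holwick vs Norbury: 5 to 8, Norbury.
Lomond vs Ralston: 2+2+2 = 6 for Lomond, 7 for Ralston — Ralston by 7–6.
Lomond vs Selby: 3+2+2+2 = 9 for Lomond, 4 for Selby — Lomond by 9–4.
Lomond vs Norbury: Lomond is ranked higher on 3+2+2 = 7 ballots, Norbury on 6. Lomond wins 7–6.
Ralston vs Selby: 3+2+2+2+2 = 11 for Ralston, 2 for Selby — Ralston by 11–2.
Ralston vs Norbury: 7 to 6, Ralston.
Selby vs Norbury: 2 to 11, Norbury.
No city is unbeaten: Holwick loses to Lomond; Lomond loses to Ralston; Ralston loses to Holwick; Selby loses to Holwick; Norbury loses to Lomond. In particular Holwick > Ralston > Lomond > Holwick is a majority cycle — no Condorcet winner exists.

none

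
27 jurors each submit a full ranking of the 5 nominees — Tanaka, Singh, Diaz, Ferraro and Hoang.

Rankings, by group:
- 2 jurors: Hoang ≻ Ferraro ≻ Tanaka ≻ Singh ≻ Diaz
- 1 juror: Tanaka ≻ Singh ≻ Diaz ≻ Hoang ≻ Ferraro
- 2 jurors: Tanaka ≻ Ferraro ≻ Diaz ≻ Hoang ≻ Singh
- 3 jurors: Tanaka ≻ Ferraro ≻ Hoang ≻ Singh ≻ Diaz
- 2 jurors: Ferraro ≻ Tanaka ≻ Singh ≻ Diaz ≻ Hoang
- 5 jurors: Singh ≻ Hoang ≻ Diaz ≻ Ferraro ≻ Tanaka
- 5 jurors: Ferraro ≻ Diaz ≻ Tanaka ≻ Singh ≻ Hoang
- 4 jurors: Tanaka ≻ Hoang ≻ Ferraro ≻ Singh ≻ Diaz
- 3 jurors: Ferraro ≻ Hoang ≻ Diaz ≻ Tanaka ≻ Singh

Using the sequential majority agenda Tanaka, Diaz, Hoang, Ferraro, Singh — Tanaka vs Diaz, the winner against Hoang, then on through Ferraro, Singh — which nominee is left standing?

Round 1: Tanaka vs Diaz — 14–13, Tanaka advances.
Round 2: Tanaka vs Hoang — 17–10, Tanaka advances.
Round 3: Tanaka vs Ferraro — 10–17, Ferraro advances.
Round 4: Ferraro vs Singh — 21–6, Ferraro advances.
The agenda winner is Ferraro.

Ferraro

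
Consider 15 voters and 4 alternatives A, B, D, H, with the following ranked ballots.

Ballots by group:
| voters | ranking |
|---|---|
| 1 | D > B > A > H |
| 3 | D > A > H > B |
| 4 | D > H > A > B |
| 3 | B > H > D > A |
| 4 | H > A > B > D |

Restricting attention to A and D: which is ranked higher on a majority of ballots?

Ballots ranking A above D: 4.
Ballots ranking D above A: 15 − 4 = 11.
D wins the head-to-head 11–4.

D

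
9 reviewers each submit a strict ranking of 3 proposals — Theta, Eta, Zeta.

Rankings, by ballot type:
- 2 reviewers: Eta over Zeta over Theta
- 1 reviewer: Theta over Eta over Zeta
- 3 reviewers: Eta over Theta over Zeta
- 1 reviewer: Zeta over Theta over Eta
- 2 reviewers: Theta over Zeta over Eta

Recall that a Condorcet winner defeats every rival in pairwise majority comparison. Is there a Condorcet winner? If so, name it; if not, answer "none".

Head-to-head results (9 reviewers):
Theta–Eta: Eta 5–4.
Theta vs Zeta: Theta wins 6–3.
Eta vs Zeta: Eta wins 6–3.
Eta beats each of Theta, Zeta — Eta is the Condorcet winner.

Eta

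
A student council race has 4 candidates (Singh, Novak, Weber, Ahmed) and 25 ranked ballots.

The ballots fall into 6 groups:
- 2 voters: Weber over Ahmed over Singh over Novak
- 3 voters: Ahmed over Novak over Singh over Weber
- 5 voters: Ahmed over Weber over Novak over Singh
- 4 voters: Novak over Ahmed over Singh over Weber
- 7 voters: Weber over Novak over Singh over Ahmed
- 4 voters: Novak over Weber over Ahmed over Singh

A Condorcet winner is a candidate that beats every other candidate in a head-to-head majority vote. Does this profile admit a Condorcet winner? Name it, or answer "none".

Pairwise majorities:
Singh vs Novak: Singh preferred on 2 ballots; Novak wins 23–2.
Singh vs Weber: Singh preferred on 3+4 = 7 ballots; Weber wins 18–7.
Singh vs Ahmed: Singh preferred on 7 ballots; Ahmed wins 18–7.
Novak vs Weber: 11 to 14, Weber.
Novak vs Ahmed: Novak wins 15–10.
Weber vs Ahmed: Weber is ranked higher on 2+7+4 = 13 ballots, Ahmed on 12. Weber wins 13–12.
Only Weber has no losses; Weber is the Condorcet winner.

Weber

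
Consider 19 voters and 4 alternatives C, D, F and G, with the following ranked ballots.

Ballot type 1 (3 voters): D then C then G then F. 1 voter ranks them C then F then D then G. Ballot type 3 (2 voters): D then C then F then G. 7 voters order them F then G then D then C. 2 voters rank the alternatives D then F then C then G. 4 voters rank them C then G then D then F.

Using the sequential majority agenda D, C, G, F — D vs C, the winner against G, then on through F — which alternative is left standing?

Round 1: D vs C — 14–5, D advances.
Round 2: D vs G — 8–11, G advances.
Round 3: G vs F — 7–12, F advances.
F survives the agenda.

F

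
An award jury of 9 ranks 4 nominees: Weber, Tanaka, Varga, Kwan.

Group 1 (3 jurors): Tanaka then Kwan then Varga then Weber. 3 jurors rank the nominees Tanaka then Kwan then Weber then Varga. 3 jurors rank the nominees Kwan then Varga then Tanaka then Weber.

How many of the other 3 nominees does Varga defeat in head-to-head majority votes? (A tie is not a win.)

Varga against each rival (9 jurors):
Varga vs Weber: Varga wins 6–3.
Varga vs Tanaka: Varga is ranked higher on 3 ballots, Tanaka on 6. Tanaka wins 6–3.
Varga vs Kwan: Varga preferred on 0 ballots; Kwan wins 9–0.
Varga beats Weber; loses to Tanaka, Kwan — 1 pairwise win.

1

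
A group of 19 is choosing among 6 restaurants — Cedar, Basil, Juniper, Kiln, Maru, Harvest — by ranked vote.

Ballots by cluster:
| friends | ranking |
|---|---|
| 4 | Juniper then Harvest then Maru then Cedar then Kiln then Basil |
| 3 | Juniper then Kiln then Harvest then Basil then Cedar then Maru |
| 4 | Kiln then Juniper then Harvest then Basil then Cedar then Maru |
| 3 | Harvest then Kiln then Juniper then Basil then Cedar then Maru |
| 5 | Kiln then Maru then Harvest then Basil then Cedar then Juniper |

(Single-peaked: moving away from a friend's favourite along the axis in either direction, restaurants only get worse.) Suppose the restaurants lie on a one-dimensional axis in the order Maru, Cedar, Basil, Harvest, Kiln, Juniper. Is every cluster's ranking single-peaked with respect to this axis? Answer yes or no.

Axis positions: Maru=1, Cedar=2, Basil=3, Harvest=4, Kiln=5, Juniper=6.
Cluster 1: ranking walks positions 6-4-1-2-5-3; Harvest is ranked above Kiln even though Kiln lies between Harvest and the peak Juniper on the axis — preferences dip and rise again. Not single-peaked.
Cluster 2 (peak Juniper at position 6): ranking walks positions 6-5-4-3-2-1, expanding outward from the peak — single-peaked.
Cluster 3 (peak Kiln at position 5): ranking walks positions 5-6-4-3-2-1, expanding outward from the peak — single-peaked.
Cluster 4 (peak Harvest at position 4): ranking walks positions 4-5-6-3-2-1, expanding outward from the peak — single-peaked.
Cluster 5: ranking walks positions 5-1-4-3-2-6; Maru is ranked above Harvest even though Harvest lies between Maru and the peak Kiln on the axis — preferences dip and rise again. Not single-peaked.
Cluster 1 violates single-peakedness, so the profile is not single-peaked on this axis.

no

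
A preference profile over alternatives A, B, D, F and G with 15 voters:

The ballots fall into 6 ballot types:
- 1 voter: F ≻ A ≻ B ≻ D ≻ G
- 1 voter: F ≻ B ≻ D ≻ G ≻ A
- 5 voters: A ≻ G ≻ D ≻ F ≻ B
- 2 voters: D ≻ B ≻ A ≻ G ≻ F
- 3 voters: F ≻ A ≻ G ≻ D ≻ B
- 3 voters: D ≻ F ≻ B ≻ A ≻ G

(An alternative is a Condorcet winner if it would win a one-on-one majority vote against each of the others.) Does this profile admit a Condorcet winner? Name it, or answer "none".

Pairwise majorities:
A vs B: A preferred on 1+5+3 = 9 ballots; A wins 9–6.
A vs D: A, 9–6.
A vs F: F wins 8–7.
A vs G: A, 14–1.
B vs D: 1+1 = 2 for B, 13 for D — D by 13–2.
B vs F: B is ranked higher on 2 ballots, F on 13. F wins 13–2.
B vs G: B preferred on 1+1+2+3 = 7 ballots; G wins 8–7.
D vs F: D, 10–5.
D vs G: D is ranked higher on 1+1+2+3 = 7 ballots, G on 8. G wins 8–7.
F vs G: F, 8–7.
Each alternative drops at least one matchup (A loses to F; B loses to A; D loses to A; F loses to D; G loses to A); the cycle A > D > F > A rules out a Condorcet winner.

none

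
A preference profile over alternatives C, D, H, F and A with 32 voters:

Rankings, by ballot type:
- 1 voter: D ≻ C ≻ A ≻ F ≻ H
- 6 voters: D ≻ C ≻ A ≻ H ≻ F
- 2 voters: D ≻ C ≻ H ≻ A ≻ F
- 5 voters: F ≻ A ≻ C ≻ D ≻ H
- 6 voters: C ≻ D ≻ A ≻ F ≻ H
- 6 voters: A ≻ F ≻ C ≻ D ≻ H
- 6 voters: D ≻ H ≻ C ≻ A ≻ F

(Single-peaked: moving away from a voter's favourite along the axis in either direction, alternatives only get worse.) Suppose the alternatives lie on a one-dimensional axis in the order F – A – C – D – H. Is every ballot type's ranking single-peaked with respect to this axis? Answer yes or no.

yes

Axis positions: F=1, A=2, C=3, D=4, H=5.
Ballot type 1 (peak D at position 4): ranking walks positions 4-3-2-1-5, expanding outward from the peak — single-peaked.
Ballot type 2 (peak D at position 4): ranking walks positions 4-3-2-5-1, expanding outward from the peak — single-peaked.
Ballot type 3 (peak D at position 4): ranking walks positions 4-3-5-2-1, expanding outward from the peak — single-peaked.
Ballot type 4 (peak F at position 1): ranking walks positions 1-2-3-4-5, expanding outward from the peak — single-peaked.
Ballot type 5 (peak C at position 3): ranking walks positions 3-4-2-1-5, expanding outward from the peak — single-peaked.
Ballot type 6 (peak A at position 2): ranking walks positions 2-1-3-4-5, expanding outward from the peak — single-peaked.
Ballot type 7 (peak D at position 4): ranking walks positions 4-5-3-2-1, expanding outward from the peak — single-peaked.
Every ranking is single-peaked on this axis.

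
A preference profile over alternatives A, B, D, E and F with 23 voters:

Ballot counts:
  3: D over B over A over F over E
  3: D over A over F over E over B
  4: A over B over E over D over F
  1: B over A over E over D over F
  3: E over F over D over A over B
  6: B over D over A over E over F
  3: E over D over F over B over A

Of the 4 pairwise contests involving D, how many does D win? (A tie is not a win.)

4

D against each rival (23 voters):
D vs A: D, 18–5.
D vs B: 3+3+3+3 = 12 for D, 11 for B — D by 12–11.
D vs E: D, 12–11.
D vs F: D wins 20–3.
D beats A, B, E, F — 4 pairwise wins.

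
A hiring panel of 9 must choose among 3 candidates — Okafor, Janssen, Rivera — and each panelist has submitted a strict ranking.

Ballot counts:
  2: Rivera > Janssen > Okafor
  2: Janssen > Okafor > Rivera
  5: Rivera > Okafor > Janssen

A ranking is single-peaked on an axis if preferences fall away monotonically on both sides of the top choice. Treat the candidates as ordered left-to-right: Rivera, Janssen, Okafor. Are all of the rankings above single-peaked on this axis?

Axis positions: Rivera=1, Janssen=2, Okafor=3.
Faction 1 (peak Rivera at position 1): ranking walks positions 1-2-3, expanding outward from the peak — single-peaked.
Faction 2 (peak Janssen at position 2): ranking walks positions 2-3-1, expanding outward from the peak — single-peaked.
Faction 3: ranking walks positions 1-3-2; Okafor is ranked above Janssen even though Janssen lies between Okafor and the peak Rivera on the axis — preferences dip and rise again. Not single-peaked.
Faction 3 violates single-peakedness, so the profile is not single-peaked on this axis.

no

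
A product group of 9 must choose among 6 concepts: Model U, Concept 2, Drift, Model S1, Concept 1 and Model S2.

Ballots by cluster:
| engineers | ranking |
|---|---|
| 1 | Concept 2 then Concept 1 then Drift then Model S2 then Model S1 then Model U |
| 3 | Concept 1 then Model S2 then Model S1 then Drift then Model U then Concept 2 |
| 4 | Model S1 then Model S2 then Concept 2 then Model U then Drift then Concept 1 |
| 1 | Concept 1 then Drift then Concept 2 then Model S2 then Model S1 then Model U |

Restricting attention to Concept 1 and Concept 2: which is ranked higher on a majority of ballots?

Concept 2

Ballots ranking Concept 1 above Concept 2: 3 + 1 = 4.
Ballots ranking Concept 2 above Concept 1: 9 − 4 = 5.
Concept 2 wins the head-to-head 5–4.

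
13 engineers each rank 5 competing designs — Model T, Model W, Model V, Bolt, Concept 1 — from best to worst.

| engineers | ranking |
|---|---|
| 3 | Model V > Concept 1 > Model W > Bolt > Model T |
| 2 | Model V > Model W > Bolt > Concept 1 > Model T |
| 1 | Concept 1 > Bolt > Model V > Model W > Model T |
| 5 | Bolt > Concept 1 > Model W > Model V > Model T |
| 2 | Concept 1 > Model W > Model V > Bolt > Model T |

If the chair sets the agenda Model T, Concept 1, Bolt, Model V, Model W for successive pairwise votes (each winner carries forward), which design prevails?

Model W

Round 1: Model T vs Concept 1 — 0–13, Concept 1 advances.
Round 2: Concept 1 vs Bolt — 6–7, Bolt advances.
Round 3: Bolt vs Model V — 6–7, Model V advances.
Round 4: Model V vs Model W — 6–7, Model W advances.
The agenda winner is Model W.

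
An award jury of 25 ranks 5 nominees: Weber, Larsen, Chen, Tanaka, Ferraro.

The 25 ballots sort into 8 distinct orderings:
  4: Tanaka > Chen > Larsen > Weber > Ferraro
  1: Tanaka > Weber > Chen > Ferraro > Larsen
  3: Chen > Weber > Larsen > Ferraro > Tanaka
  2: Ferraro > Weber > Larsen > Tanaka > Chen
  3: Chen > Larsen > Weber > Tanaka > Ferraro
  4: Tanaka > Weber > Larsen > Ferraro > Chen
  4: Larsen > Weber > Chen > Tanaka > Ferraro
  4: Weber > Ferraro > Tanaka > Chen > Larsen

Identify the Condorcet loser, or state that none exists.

Ferraro

Pairwise majorities:
Weber vs Larsen: 14 to 11, Weber.
Weber vs Chen: 15 to 10, Weber.
Weber vs Tanaka: Weber is ranked higher on 3+2+3+4+4 = 16 ballots, Tanaka on 9. Weber wins 16–9.
Weber vs Ferraro: Weber is ranked higher on 23 ballots, Ferraro on 2. Weber wins 23–2.
Larsen vs Chen: Larsen is ranked higher on 2+4+4 = 10 ballots, Chen on 15. Chen wins 15–10.
Larsen vs Tanaka: Larsen is ranked higher on 3+2+3+4 = 12 ballots, Tanaka on 13. Tanaka wins 13–12.
Larsen vs Ferraro: Larsen wins 18–7.
Chen vs Tanaka: 3+3+4 = 10 for Chen, 15 for Tanaka — Tanaka by 15–10.
Chen vs Ferraro: 15 to 10, Chen.
Tanaka vs Ferraro: 4+1+3+4+4 = 16 for Tanaka, 9 for Ferraro — Tanaka by 16–9.
Ferraro loses to every other nominee — it is the Condorcet loser.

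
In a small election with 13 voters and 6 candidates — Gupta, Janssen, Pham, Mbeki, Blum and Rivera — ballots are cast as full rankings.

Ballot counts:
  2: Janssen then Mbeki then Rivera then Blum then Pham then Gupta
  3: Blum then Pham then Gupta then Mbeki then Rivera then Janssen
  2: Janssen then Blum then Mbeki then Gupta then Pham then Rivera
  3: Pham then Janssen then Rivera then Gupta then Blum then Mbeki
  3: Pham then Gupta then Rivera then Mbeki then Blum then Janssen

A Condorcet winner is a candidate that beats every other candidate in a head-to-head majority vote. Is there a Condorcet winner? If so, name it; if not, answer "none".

Pairwise majorities:
Gupta vs Janssen: Janssen, 7–6.
Gupta vs Pham: Pham, 11–2.
Gupta vs Mbeki: 3+3+3 = 9 for Gupta, 4 for Mbeki — Gupta by 9–4.
Gupta vs Blum: Blum, 7–6.
Gupta vs Rivera: Gupta, 8–5.
Janssen vs Pham: Pham wins 9–4.
Janssen–Mbeki: Janssen 7–6.
Janssen vs Blum: Janssen wins 7–6.
Janssen vs Rivera: Janssen, 7–6.
Pham vs Mbeki: Pham preferred on 3+3+3 = 9 ballots; Pham wins 9–4.
Pham–Blum: Blum 7–6.
Pham vs Rivera: Pham wins 11–2.
Mbeki vs Blum: Blum wins 8–5.
Mbeki vs Rivera: Mbeki is ranked higher on 2+3+2 = 7 ballots, Rivera on 6. Mbeki wins 7–6.
Blum vs Rivera: Blum is ranked higher on 3+2 = 5 ballots, Rivera on 8. Rivera wins 8–5.
No candidate is unbeaten: Gupta loses to Janssen; Janssen loses to Pham; Pham loses to Blum; Mbeki loses to Gupta; Blum loses to Janssen; Rivera loses to Gupta. In particular Gupta > Rivera > Blum > Gupta is a majority cycle — no Condorcet winner exists.

none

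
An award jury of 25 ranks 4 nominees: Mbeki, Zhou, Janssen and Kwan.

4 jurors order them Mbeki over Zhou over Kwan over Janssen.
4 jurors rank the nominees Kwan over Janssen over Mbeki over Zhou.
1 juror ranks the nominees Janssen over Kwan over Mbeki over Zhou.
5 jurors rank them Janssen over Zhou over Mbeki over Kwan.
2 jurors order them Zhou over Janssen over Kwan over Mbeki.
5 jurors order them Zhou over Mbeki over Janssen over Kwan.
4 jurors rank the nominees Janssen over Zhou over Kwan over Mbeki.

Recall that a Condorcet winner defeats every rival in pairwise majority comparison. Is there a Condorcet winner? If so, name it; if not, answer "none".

Janssen

Pairwise majorities:
Mbeki vs Zhou: Mbeki preferred on 4+4+1 = 9 ballots; Zhou wins 16–9.
Mbeki vs Janssen: Mbeki preferred on 4+5 = 9 ballots; Janssen wins 16–9.
Mbeki vs Kwan: 4+5+5 = 14 for Mbeki, 11 for Kwan — Mbeki by 14–11.
Zhou vs Janssen: Zhou is ranked higher on 4+2+5 = 11 ballots, Janssen on 14. Janssen wins 14–11.
Zhou vs Kwan: 20 to 5, Zhou.
Janssen vs Kwan: Janssen is ranked higher on 1+5+2+5+4 = 17 ballots, Kwan on 8. Janssen wins 17–8.
Janssen beats each of Mbeki, Zhou, Kwan — Janssen is the Condorcet winner.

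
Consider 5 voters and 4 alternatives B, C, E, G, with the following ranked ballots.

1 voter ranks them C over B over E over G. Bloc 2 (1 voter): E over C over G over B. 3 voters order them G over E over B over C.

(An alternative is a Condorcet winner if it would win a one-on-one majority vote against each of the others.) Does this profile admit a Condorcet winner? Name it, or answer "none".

G

Check each pair by majority over 5 ballots:
B vs C: 3 to 2, B.
B vs E: 1 to 4, E.
B vs G: 1 to 4, G.
C vs E: C preferred on 1 ballot; E wins 4–1.
C vs G: 1+1 = 2 for C, 3 for G — G by 3–2.
E vs G: 2 to 3, G.
G defeats every rival head-to-head and is the Condorcet winner.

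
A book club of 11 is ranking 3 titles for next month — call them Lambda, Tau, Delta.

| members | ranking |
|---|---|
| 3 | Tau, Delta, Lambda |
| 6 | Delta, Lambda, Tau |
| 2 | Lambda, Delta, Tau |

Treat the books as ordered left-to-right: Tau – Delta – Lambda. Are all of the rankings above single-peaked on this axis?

Axis positions: Tau=1, Delta=2, Lambda=3.
Ballot type 1 (peak Tau at position 1): ranking walks positions 1-2-3, expanding outward from the peak — single-peaked.
Ballot type 2 (peak Delta at position 2): ranking walks positions 2-3-1, expanding outward from the peak — single-peaked.
Ballot type 3 (peak Lambda at position 3): ranking walks positions 3-2-1, expanding outward from the peak — single-peaked.
Every ranking is single-peaked on this axis.

yes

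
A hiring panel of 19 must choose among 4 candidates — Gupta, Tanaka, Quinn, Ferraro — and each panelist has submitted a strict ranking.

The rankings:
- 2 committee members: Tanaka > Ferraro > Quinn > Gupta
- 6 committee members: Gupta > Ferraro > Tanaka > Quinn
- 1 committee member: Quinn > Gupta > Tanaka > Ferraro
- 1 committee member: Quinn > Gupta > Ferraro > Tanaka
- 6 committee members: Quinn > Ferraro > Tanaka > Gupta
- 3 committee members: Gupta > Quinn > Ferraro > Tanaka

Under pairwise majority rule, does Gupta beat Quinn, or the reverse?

Ballots ranking Gupta above Quinn: 6 + 3 = 9.
Ballots ranking Quinn above Gupta: 19 − 9 = 10.
Quinn wins the head-to-head 10–9.

Quinn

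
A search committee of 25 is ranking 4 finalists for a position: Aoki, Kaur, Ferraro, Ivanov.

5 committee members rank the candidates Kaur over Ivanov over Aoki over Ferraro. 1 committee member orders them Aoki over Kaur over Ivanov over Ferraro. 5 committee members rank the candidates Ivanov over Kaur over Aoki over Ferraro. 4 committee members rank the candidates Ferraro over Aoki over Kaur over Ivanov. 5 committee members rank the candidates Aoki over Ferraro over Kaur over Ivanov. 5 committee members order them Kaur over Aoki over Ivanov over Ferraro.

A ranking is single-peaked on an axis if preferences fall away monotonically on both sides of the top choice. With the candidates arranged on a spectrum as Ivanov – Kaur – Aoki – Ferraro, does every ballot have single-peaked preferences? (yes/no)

yes

Axis positions: Ivanov=1, Kaur=2, Aoki=3, Ferraro=4.
Bloc 1 (peak Kaur at position 2): ranking walks positions 2-1-3-4, expanding outward from the peak — single-peaked.
Bloc 2 (peak Aoki at position 3): ranking walks positions 3-2-1-4, expanding outward from the peak — single-peaked.
Bloc 3 (peak Ivanov at position 1): ranking walks positions 1-2-3-4, expanding outward from the peak — single-peaked.
Bloc 4 (peak Ferraro at position 4): ranking walks positions 4-3-2-1, expanding outward from the peak — single-peaked.
Bloc 5 (peak Aoki at position 3): ranking walks positions 3-4-2-1, expanding outward from the peak — single-peaked.
Bloc 6 (peak Kaur at position 2): ranking walks positions 2-3-1-4, expanding outward from the peak — single-peaked.
Every ranking is single-peaked on this axis.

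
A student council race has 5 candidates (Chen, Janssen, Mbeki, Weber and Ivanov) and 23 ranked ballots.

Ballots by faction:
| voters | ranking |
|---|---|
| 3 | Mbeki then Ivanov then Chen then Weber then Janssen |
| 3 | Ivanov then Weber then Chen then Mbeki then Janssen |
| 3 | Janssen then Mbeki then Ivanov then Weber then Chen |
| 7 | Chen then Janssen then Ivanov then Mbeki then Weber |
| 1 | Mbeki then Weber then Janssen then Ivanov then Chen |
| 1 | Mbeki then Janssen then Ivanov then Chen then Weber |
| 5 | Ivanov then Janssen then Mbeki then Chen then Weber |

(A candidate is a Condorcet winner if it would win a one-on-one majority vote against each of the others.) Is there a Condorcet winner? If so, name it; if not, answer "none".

Check each pair by majority over 23 ballots:
Chen vs Janssen: Chen is ranked higher on 3+3+7 = 13 ballots, Janssen on 10. Chen wins 13–10.
Chen vs Mbeki: 3+7 = 10 for Chen, 13 for Mbeki — Mbeki by 13–10.
Chen vs Weber: 16 to 7, Chen.
Chen vs Ivanov: Chen preferred on 7 ballots; Ivanov wins 16–7.
Janssen vs Mbeki: 3+7+5 = 15 for Janssen, 8 for Mbeki — Janssen by 15–8.
Janssen vs Weber: 3+7+1+5 = 16 for Janssen, 7 for Weber — Janssen by 16–7.
Janssen vs Ivanov: 12 to 11, Janssen.
Mbeki vs Weber: 20 to 3, Mbeki.
Mbeki vs Ivanov: Mbeki is ranked higher on 3+3+1+1 = 8 ballots, Ivanov on 15. Ivanov wins 15–8.
Weber vs Ivanov: Weber is ranked higher on 1 ballot, Ivanov on 22. Ivanov wins 22–1.
Every candidate loses at least once (Chen loses to Mbeki; Janssen loses to Chen; Mbeki loses to Janssen; Weber loses to Chen; Ivanov loses to Janssen). The majority relation contains the cycle Chen > Janssen > Mbeki > Chen, so there is no Condorcet winner.

none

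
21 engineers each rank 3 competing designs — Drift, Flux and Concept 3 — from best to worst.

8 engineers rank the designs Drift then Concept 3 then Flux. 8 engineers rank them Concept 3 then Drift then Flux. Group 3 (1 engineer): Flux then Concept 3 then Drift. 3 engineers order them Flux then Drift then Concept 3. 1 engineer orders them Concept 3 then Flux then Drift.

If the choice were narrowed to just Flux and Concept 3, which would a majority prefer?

Ballots ranking Flux above Concept 3: 1 + 3 = 4.
Ballots ranking Concept 3 above Flux: 21 − 4 = 17.
Concept 3 wins the head-to-head 17–4.

Concept 3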